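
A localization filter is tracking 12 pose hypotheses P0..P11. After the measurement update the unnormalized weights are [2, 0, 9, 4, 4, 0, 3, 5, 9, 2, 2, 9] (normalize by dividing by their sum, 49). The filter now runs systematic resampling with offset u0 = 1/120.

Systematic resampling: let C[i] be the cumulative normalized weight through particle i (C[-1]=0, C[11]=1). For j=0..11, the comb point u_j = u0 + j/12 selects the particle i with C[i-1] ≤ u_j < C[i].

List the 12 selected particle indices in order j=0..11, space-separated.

C = [2/49, 2/49, 11/49, 15/49, 19/49, 19/49, 22/49, 27/49, 36/49, 38/49, 40/49, 1]
j=0: u_0=1/120 ∈ [0, 2/49) → index 0
j=1: u_1=11/120 ∈ [2/49, 11/49) → index 2
j=2: u_2=7/40 ∈ [2/49, 11/49) → index 2
j=3: u_3=31/120 ∈ [11/49, 15/49) → index 3
j=4: u_4=41/120 ∈ [15/49, 19/49) → index 4
j=5: u_5=17/40 ∈ [19/49, 22/49) → index 6
j=6: u_6=61/120 ∈ [22/49, 27/49) → index 7
j=7: u_7=71/120 ∈ [27/49, 36/49) → index 8
j=8: u_8=27/40 ∈ [27/49, 36/49) → index 8
j=9: u_9=91/120 ∈ [36/49, 38/49) → index 9
j=10: u_10=101/120 ∈ [40/49, 1) → index 11
j=11: u_11=37/40 ∈ [40/49, 1) → index 11

0 2 2 3 4 6 7 8 8 9 11 11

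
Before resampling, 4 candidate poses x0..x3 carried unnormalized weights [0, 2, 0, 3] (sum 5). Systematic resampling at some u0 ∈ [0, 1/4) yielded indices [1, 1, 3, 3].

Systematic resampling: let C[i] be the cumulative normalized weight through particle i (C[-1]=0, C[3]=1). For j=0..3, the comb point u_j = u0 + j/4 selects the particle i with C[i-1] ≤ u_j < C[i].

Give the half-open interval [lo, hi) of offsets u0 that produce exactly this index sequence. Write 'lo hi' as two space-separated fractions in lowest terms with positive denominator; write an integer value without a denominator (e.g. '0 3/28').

0 3/20

C = [0, 2/5, 2/5, 1]
j=0 picked index 1: u0 ∈ [0, 2/5)
j=1 picked index 1: u0 ∈ [-1/4, 3/20)
j=2 picked index 3: u0 ∈ [-1/10, 1/2)
j=3 picked index 3: u0 ∈ [-7/20, 1/4)
intersection: [0, 3/20)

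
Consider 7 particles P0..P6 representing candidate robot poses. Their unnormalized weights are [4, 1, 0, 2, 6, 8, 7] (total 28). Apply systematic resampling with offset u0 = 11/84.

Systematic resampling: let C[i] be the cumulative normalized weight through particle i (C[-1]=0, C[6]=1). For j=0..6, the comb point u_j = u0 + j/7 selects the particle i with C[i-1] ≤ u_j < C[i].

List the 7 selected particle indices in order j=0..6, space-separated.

C = [1/7, 5/28, 5/28, 1/4, 13/28, 3/4, 1]
j=0: u_0=11/84 ∈ [0, 1/7) → index 0
j=1: u_1=23/84 ∈ [1/4, 13/28) → index 4
j=2: u_2=5/12 ∈ [1/4, 13/28) → index 4
j=3: u_3=47/84 ∈ [13/28, 3/4) → index 5
j=4: u_4=59/84 ∈ [13/28, 3/4) → index 5
j=5: u_5=71/84 ∈ [3/4, 1) → index 6
j=6: u_6=83/84 ∈ [3/4, 1) → index 6

0 4 4 5 5 6 6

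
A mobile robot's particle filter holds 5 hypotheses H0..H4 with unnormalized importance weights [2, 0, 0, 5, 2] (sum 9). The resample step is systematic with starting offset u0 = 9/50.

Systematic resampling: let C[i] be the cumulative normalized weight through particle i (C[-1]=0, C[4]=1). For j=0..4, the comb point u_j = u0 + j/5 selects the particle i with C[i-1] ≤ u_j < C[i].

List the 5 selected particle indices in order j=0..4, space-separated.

0 3 3 4 4

C = [2/9, 2/9, 2/9, 7/9, 1]
j=0: u_0=9/50 ∈ [0, 2/9) → index 0
j=1: u_1=19/50 ∈ [2/9, 7/9) → index 3
j=2: u_2=29/50 ∈ [2/9, 7/9) → index 3
j=3: u_3=39/50 ∈ [7/9, 1) → index 4
j=4: u_4=49/50 ∈ [7/9, 1) → index 4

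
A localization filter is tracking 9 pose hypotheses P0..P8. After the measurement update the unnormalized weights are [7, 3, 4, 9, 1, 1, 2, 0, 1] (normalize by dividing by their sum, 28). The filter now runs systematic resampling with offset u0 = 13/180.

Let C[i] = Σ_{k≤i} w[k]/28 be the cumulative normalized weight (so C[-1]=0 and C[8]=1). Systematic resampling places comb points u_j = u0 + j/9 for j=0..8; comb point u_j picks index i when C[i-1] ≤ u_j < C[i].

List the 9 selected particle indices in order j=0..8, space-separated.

C = [1/4, 5/14, 1/2, 23/28, 6/7, 25/28, 27/28, 27/28, 1]
j=0: u_0=13/180 ∈ [0, 1/4) → index 0
j=1: u_1=11/60 ∈ [0, 1/4) → index 0
j=2: u_2=53/180 ∈ [1/4, 5/14) → index 1
j=3: u_3=73/180 ∈ [5/14, 1/2) → index 2
j=4: u_4=31/60 ∈ [1/2, 23/28) → index 3
j=5: u_5=113/180 ∈ [1/2, 23/28) → index 3
j=6: u_6=133/180 ∈ [1/2, 23/28) → index 3
j=7: u_7=17/20 ∈ [23/28, 6/7) → index 4
j=8: u_8=173/180 ∈ [25/28, 27/28) → index 6

0 0 1 2 3 3 3 4 6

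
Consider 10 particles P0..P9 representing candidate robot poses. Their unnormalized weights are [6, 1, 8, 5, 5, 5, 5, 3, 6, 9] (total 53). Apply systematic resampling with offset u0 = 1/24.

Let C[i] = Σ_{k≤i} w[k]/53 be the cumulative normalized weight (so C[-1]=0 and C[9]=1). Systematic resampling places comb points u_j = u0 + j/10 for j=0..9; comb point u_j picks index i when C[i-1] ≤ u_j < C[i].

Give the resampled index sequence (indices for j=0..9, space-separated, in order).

0 2 2 3 4 5 6 8 9 9

C = [6/53, 7/53, 15/53, 20/53, 25/53, 30/53, 35/53, 38/53, 44/53, 1]
j=0: u_0=1/24 ∈ [0, 6/53) → index 0
j=1: u_1=17/120 ∈ [7/53, 15/53) → index 2
j=2: u_2=29/120 ∈ [7/53, 15/53) → index 2
j=3: u_3=41/120 ∈ [15/53, 20/53) → index 3
j=4: u_4=53/120 ∈ [20/53, 25/53) → index 4
j=5: u_5=13/24 ∈ [25/53, 30/53) → index 5
j=6: u_6=77/120 ∈ [30/53, 35/53) → index 6
j=7: u_7=89/120 ∈ [38/53, 44/53) → index 8
j=8: u_8=101/120 ∈ [44/53, 1) → index 9
j=9: u_9=113/120 ∈ [44/53, 1) → index 9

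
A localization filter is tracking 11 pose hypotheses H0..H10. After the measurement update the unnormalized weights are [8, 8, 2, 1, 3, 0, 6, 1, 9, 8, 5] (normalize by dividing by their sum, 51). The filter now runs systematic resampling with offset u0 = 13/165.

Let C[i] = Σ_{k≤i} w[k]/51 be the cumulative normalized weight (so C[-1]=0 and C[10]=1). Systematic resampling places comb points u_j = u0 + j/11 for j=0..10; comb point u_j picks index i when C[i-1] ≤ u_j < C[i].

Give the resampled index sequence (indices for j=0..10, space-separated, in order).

C = [8/51, 16/51, 6/17, 19/51, 22/51, 22/51, 28/51, 29/51, 38/51, 46/51, 1]
j=0: u_0=13/165 ∈ [0, 8/51) → index 0
j=1: u_1=28/165 ∈ [8/51, 16/51) → index 1
j=2: u_2=43/165 ∈ [8/51, 16/51) → index 1
j=3: u_3=58/165 ∈ [16/51, 6/17) → index 2
j=4: u_4=73/165 ∈ [22/51, 28/51) → index 6
j=5: u_5=8/15 ∈ [22/51, 28/51) → index 6
j=6: u_6=103/165 ∈ [29/51, 38/51) → index 8
j=7: u_7=118/165 ∈ [29/51, 38/51) → index 8
j=8: u_8=133/165 ∈ [38/51, 46/51) → index 9
j=9: u_9=148/165 ∈ [38/51, 46/51) → index 9
j=10: u_10=163/165 ∈ [46/51, 1) → index 10

0 1 1 2 6 6 8 8 9 9 10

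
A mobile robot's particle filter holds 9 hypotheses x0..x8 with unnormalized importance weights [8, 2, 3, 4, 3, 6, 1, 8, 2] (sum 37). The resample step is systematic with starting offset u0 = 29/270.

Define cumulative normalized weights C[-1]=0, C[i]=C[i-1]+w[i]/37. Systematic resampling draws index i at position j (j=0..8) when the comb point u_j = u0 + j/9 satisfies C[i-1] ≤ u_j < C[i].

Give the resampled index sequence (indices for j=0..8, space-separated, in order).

C = [8/37, 10/37, 13/37, 17/37, 20/37, 26/37, 27/37, 35/37, 1]
j=0: u_0=29/270 ∈ [0, 8/37) → index 0
j=1: u_1=59/270 ∈ [8/37, 10/37) → index 1
j=2: u_2=89/270 ∈ [10/37, 13/37) → index 2
j=3: u_3=119/270 ∈ [13/37, 17/37) → index 3
j=4: u_4=149/270 ∈ [20/37, 26/37) → index 5
j=5: u_5=179/270 ∈ [20/37, 26/37) → index 5
j=6: u_6=209/270 ∈ [27/37, 35/37) → index 7
j=7: u_7=239/270 ∈ [27/37, 35/37) → index 7
j=8: u_8=269/270 ∈ [35/37, 1) → index 8

0 1 2 3 5 5 7 7 8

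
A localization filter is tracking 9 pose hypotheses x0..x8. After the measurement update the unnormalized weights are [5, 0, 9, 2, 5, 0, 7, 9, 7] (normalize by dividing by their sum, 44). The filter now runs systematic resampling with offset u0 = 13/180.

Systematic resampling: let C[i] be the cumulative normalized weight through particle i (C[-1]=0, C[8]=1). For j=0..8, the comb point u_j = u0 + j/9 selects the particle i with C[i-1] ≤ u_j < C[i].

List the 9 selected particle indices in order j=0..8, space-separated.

0 2 2 4 6 6 7 8 8

C = [5/44, 5/44, 7/22, 4/11, 21/44, 21/44, 7/11, 37/44, 1]
j=0: u_0=13/180 ∈ [0, 5/44) → index 0
j=1: u_1=11/60 ∈ [5/44, 7/22) → index 2
j=2: u_2=53/180 ∈ [5/44, 7/22) → index 2
j=3: u_3=73/180 ∈ [4/11, 21/44) → index 4
j=4: u_4=31/60 ∈ [21/44, 7/11) → index 6
j=5: u_5=113/180 ∈ [21/44, 7/11) → index 6
j=6: u_6=133/180 ∈ [7/11, 37/44) → index 7
j=7: u_7=17/20 ∈ [37/44, 1) → index 8
j=8: u_8=173/180 ∈ [37/44, 1) → index 8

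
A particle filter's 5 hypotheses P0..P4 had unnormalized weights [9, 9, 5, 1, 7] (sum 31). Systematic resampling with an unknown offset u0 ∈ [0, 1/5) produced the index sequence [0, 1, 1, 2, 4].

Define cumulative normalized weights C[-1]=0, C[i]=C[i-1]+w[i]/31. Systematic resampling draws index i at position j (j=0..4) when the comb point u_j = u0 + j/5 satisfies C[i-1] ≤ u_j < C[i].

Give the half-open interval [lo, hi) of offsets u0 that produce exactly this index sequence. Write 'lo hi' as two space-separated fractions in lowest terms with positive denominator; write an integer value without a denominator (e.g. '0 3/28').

14/155 22/155

C = [9/31, 18/31, 23/31, 24/31, 1]
j=0 picked index 0: u0 ∈ [0, 9/31)
j=1 picked index 1: u0 ∈ [14/155, 59/155)
j=2 picked index 1: u0 ∈ [-17/155, 28/155)
j=3 picked index 2: u0 ∈ [-3/155, 22/155)
j=4 picked index 4: u0 ∈ [-4/155, 1/5)
intersection: [14/155, 22/155)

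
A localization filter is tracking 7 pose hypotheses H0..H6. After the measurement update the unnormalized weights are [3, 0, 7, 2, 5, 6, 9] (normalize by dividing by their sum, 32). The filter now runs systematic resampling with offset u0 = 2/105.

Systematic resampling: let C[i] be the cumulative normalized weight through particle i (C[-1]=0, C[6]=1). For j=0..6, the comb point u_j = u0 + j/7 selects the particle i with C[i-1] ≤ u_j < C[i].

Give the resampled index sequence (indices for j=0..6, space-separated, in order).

0 2 2 4 5 6 6

C = [3/32, 3/32, 5/16, 3/8, 17/32, 23/32, 1]
j=0: u_0=2/105 ∈ [0, 3/32) → index 0
j=1: u_1=17/105 ∈ [3/32, 5/16) → index 2
j=2: u_2=32/105 ∈ [3/32, 5/16) → index 2
j=3: u_3=47/105 ∈ [3/8, 17/32) → index 4
j=4: u_4=62/105 ∈ [17/32, 23/32) → index 5
j=5: u_5=11/15 ∈ [23/32, 1) → index 6
j=6: u_6=92/105 ∈ [23/32, 1) → index 6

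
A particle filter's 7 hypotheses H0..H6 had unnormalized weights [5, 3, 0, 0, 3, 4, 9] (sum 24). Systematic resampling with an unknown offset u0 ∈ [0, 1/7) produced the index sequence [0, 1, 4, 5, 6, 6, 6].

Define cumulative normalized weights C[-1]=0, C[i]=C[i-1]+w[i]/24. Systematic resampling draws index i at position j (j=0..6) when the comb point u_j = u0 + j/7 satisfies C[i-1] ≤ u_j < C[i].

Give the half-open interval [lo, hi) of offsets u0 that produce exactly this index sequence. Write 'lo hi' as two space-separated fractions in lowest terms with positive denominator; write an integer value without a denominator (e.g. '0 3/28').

C = [5/24, 1/3, 1/3, 1/3, 11/24, 5/8, 1]
j=0 picked index 0: u0 ∈ [0, 5/24)
j=1 picked index 1: u0 ∈ [11/168, 4/21)
j=2 picked index 4: u0 ∈ [1/21, 29/168)
j=3 picked index 5: u0 ∈ [5/168, 11/56)
j=4 picked index 6: u0 ∈ [3/56, 3/7)
j=5 picked index 6: u0 ∈ [-5/56, 2/7)
j=6 picked index 6: u0 ∈ [-13/56, 1/7)
intersection: [11/168, 1/7)

11/168 1/7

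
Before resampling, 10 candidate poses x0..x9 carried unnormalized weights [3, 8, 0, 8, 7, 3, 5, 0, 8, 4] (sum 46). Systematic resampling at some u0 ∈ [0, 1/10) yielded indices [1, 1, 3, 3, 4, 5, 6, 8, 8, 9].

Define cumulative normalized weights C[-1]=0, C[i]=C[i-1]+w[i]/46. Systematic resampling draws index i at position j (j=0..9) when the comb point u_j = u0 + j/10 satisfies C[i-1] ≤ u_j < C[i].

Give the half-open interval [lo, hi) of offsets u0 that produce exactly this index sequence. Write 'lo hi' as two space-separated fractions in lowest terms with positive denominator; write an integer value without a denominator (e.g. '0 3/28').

3/46 1/10

C = [3/46, 11/46, 11/46, 19/46, 13/23, 29/46, 17/23, 17/23, 21/23, 1]
j=0 picked index 1: u0 ∈ [3/46, 11/46)
j=1 picked index 1: u0 ∈ [-4/115, 16/115)
j=2 picked index 3: u0 ∈ [9/230, 49/230)
j=3 picked index 3: u0 ∈ [-7/115, 13/115)
j=4 picked index 4: u0 ∈ [3/230, 19/115)
j=5 picked index 5: u0 ∈ [3/46, 3/23)
j=6 picked index 6: u0 ∈ [7/230, 16/115)
j=7 picked index 8: u0 ∈ [9/230, 49/230)
j=8 picked index 8: u0 ∈ [-7/115, 13/115)
j=9 picked index 9: u0 ∈ [3/230, 1/10)
intersection: [3/46, 1/10)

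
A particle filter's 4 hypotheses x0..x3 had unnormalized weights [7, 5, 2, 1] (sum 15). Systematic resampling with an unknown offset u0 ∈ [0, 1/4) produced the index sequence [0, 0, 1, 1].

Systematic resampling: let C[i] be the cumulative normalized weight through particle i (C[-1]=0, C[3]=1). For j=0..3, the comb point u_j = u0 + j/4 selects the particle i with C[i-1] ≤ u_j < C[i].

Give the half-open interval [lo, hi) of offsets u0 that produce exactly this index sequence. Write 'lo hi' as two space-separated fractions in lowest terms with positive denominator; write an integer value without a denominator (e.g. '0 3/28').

0 1/20

C = [7/15, 4/5, 14/15, 1]
j=0 picked index 0: u0 ∈ [0, 7/15)
j=1 picked index 0: u0 ∈ [-1/4, 13/60)
j=2 picked index 1: u0 ∈ [-1/30, 3/10)
j=3 picked index 1: u0 ∈ [-17/60, 1/20)
intersection: [0, 1/20)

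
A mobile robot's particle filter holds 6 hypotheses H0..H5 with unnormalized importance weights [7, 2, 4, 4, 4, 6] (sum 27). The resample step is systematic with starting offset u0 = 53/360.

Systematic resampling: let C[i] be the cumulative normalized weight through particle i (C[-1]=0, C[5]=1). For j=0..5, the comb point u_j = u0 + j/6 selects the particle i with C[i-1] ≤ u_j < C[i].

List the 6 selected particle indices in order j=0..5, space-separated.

C = [7/27, 1/3, 13/27, 17/27, 7/9, 1]
j=0: u_0=53/360 ∈ [0, 7/27) → index 0
j=1: u_1=113/360 ∈ [7/27, 1/3) → index 1
j=2: u_2=173/360 ∈ [1/3, 13/27) → index 2
j=3: u_3=233/360 ∈ [17/27, 7/9) → index 4
j=4: u_4=293/360 ∈ [7/9, 1) → index 5
j=5: u_5=353/360 ∈ [7/9, 1) → index 5

0 1 2 4 5 5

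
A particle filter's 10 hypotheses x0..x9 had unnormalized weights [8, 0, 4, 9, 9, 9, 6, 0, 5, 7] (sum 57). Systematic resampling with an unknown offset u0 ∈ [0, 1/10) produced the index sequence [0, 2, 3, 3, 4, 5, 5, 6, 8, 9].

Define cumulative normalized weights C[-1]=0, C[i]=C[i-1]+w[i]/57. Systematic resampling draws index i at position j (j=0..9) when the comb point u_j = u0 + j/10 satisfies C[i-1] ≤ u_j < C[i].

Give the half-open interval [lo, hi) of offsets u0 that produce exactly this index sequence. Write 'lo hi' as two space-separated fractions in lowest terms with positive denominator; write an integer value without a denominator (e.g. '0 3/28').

23/570 13/190

C = [8/57, 8/57, 4/19, 7/19, 10/19, 13/19, 15/19, 15/19, 50/57, 1]
j=0 picked index 0: u0 ∈ [0, 8/57)
j=1 picked index 2: u0 ∈ [23/570, 21/190)
j=2 picked index 3: u0 ∈ [1/95, 16/95)
j=3 picked index 3: u0 ∈ [-17/190, 13/190)
j=4 picked index 4: u0 ∈ [-3/95, 12/95)
j=5 picked index 5: u0 ∈ [1/38, 7/38)
j=6 picked index 5: u0 ∈ [-7/95, 8/95)
j=7 picked index 6: u0 ∈ [-3/190, 17/190)
j=8 picked index 8: u0 ∈ [-1/95, 22/285)
j=9 picked index 9: u0 ∈ [-13/570, 1/10)
intersection: [23/570, 13/190)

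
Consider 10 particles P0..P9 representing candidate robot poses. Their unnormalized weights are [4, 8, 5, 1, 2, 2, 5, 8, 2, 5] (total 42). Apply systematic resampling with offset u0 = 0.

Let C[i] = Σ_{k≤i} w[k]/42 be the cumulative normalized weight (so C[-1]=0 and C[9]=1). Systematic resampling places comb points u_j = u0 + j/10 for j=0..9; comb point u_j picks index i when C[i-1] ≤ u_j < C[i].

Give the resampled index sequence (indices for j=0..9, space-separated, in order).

0 1 1 2 2 5 6 7 7 9

C = [2/21, 2/7, 17/42, 3/7, 10/21, 11/21, 9/14, 5/6, 37/42, 1]
j=0: u_0=0 ∈ [0, 2/21) → index 0
j=1: u_1=1/10 ∈ [2/21, 2/7) → index 1
j=2: u_2=1/5 ∈ [2/21, 2/7) → index 1
j=3: u_3=3/10 ∈ [2/7, 17/42) → index 2
j=4: u_4=2/5 ∈ [2/7, 17/42) → index 2
j=5: u_5=1/2 ∈ [10/21, 11/21) → index 5
j=6: u_6=3/5 ∈ [11/21, 9/14) → index 6
j=7: u_7=7/10 ∈ [9/14, 5/6) → index 7
j=8: u_8=4/5 ∈ [9/14, 5/6) → index 7
j=9: u_9=9/10 ∈ [37/42, 1) → index 9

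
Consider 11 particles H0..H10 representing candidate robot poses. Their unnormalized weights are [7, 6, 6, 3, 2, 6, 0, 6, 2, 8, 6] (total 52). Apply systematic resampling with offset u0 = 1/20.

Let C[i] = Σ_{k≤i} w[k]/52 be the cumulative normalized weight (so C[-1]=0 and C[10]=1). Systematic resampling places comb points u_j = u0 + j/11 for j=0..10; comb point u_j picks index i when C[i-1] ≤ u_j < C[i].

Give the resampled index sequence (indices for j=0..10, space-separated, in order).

0 1 1 2 3 5 7 7 9 9 10

C = [7/52, 1/4, 19/52, 11/26, 6/13, 15/26, 15/26, 9/13, 19/26, 23/26, 1]
j=0: u_0=1/20 ∈ [0, 7/52) → index 0
j=1: u_1=31/220 ∈ [7/52, 1/4) → index 1
j=2: u_2=51/220 ∈ [7/52, 1/4) → index 1
j=3: u_3=71/220 ∈ [1/4, 19/52) → index 2
j=4: u_4=91/220 ∈ [19/52, 11/26) → index 3
j=5: u_5=111/220 ∈ [6/13, 15/26) → index 5
j=6: u_6=131/220 ∈ [15/26, 9/13) → index 7
j=7: u_7=151/220 ∈ [15/26, 9/13) → index 7
j=8: u_8=171/220 ∈ [19/26, 23/26) → index 9
j=9: u_9=191/220 ∈ [19/26, 23/26) → index 9
j=10: u_10=211/220 ∈ [23/26, 1) → index 10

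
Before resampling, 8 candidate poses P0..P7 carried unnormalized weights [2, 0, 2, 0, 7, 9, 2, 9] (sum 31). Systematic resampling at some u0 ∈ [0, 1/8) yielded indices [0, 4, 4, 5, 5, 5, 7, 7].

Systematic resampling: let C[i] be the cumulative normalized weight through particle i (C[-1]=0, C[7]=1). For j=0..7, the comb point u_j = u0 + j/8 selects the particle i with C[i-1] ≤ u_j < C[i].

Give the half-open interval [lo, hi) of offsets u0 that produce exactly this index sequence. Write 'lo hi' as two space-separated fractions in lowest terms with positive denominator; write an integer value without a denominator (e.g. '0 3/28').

1/248 5/248

C = [2/31, 2/31, 4/31, 4/31, 11/31, 20/31, 22/31, 1]
j=0 picked index 0: u0 ∈ [0, 2/31)
j=1 picked index 4: u0 ∈ [1/248, 57/248)
j=2 picked index 4: u0 ∈ [-15/124, 13/124)
j=3 picked index 5: u0 ∈ [-5/248, 67/248)
j=4 picked index 5: u0 ∈ [-9/62, 9/62)
j=5 picked index 5: u0 ∈ [-67/248, 5/248)
j=6 picked index 7: u0 ∈ [-5/124, 1/4)
j=7 picked index 7: u0 ∈ [-41/248, 1/8)
intersection: [1/248, 5/248)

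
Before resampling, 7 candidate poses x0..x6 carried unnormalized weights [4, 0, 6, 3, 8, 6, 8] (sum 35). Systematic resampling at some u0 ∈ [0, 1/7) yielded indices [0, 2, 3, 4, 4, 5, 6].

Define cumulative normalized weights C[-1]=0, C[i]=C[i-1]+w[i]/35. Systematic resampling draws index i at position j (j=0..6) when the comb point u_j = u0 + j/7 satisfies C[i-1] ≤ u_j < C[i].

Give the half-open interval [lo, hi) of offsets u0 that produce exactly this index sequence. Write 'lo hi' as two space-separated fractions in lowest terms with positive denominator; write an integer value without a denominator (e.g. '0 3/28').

C = [4/35, 4/35, 2/7, 13/35, 3/5, 27/35, 1]
j=0 picked index 0: u0 ∈ [0, 4/35)
j=1 picked index 2: u0 ∈ [-1/35, 1/7)
j=2 picked index 3: u0 ∈ [0, 3/35)
j=3 picked index 4: u0 ∈ [-2/35, 6/35)
j=4 picked index 4: u0 ∈ [-1/5, 1/35)
j=5 picked index 5: u0 ∈ [-4/35, 2/35)
j=6 picked index 6: u0 ∈ [-3/35, 1/7)
intersection: [0, 1/35)

0 1/35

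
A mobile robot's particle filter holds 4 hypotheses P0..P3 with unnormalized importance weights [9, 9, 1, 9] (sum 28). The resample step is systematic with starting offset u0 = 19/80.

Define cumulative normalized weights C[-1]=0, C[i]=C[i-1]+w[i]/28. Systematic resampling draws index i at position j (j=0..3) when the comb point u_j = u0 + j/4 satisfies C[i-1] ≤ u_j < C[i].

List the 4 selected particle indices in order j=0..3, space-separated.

0 1 3 3

C = [9/28, 9/14, 19/28, 1]
j=0: u_0=19/80 ∈ [0, 9/28) → index 0
j=1: u_1=39/80 ∈ [9/28, 9/14) → index 1
j=2: u_2=59/80 ∈ [19/28, 1) → index 3
j=3: u_3=79/80 ∈ [19/28, 1) → index 3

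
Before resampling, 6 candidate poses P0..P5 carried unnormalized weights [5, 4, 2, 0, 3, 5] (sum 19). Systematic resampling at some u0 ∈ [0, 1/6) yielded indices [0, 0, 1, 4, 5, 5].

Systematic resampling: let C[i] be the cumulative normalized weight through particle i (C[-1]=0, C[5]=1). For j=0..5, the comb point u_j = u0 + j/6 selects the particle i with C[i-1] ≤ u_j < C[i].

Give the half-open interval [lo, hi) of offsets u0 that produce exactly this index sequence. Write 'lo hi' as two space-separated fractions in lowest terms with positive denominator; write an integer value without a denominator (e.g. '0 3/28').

C = [5/19, 9/19, 11/19, 11/19, 14/19, 1]
j=0 picked index 0: u0 ∈ [0, 5/19)
j=1 picked index 0: u0 ∈ [-1/6, 11/114)
j=2 picked index 1: u0 ∈ [-4/57, 8/57)
j=3 picked index 4: u0 ∈ [3/38, 9/38)
j=4 picked index 5: u0 ∈ [4/57, 1/3)
j=5 picked index 5: u0 ∈ [-11/114, 1/6)
intersection: [3/38, 11/114)

3/38 11/114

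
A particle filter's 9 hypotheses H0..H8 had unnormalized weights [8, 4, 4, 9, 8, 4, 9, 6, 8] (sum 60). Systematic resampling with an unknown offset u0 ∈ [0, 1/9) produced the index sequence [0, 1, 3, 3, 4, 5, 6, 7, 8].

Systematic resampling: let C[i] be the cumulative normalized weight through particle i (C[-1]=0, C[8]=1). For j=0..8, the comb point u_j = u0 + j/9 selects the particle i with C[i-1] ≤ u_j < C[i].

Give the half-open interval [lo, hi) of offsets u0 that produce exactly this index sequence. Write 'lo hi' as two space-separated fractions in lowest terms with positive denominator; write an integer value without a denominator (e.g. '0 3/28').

2/45 11/180

C = [2/15, 1/5, 4/15, 5/12, 11/20, 37/60, 23/30, 13/15, 1]
j=0 picked index 0: u0 ∈ [0, 2/15)
j=1 picked index 1: u0 ∈ [1/45, 4/45)
j=2 picked index 3: u0 ∈ [2/45, 7/36)
j=3 picked index 3: u0 ∈ [-1/15, 1/12)
j=4 picked index 4: u0 ∈ [-1/36, 19/180)
j=5 picked index 5: u0 ∈ [-1/180, 11/180)
j=6 picked index 6: u0 ∈ [-1/20, 1/10)
j=7 picked index 7: u0 ∈ [-1/90, 4/45)
j=8 picked index 8: u0 ∈ [-1/45, 1/9)
intersection: [2/45, 11/180)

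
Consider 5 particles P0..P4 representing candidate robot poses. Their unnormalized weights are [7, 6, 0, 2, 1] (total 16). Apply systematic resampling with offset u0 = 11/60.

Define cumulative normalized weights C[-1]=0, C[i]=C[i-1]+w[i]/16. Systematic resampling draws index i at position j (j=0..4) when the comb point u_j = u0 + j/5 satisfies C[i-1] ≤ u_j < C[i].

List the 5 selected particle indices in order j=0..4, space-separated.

0 0 1 1 4

C = [7/16, 13/16, 13/16, 15/16, 1]
j=0: u_0=11/60 ∈ [0, 7/16) → index 0
j=1: u_1=23/60 ∈ [0, 7/16) → index 0
j=2: u_2=7/12 ∈ [7/16, 13/16) → index 1
j=3: u_3=47/60 ∈ [7/16, 13/16) → index 1
j=4: u_4=59/60 ∈ [15/16, 1) → index 4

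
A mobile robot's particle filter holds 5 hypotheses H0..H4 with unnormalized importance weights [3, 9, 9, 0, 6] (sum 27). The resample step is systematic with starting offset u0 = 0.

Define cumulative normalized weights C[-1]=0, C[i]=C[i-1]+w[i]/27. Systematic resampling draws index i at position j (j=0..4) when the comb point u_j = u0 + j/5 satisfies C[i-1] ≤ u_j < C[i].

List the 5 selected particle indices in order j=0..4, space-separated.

C = [1/9, 4/9, 7/9, 7/9, 1]
j=0: u_0=0 ∈ [0, 1/9) → index 0
j=1: u_1=1/5 ∈ [1/9, 4/9) → index 1
j=2: u_2=2/5 ∈ [1/9, 4/9) → index 1
j=3: u_3=3/5 ∈ [4/9, 7/9) → index 2
j=4: u_4=4/5 ∈ [7/9, 1) → index 4

0 1 1 2 4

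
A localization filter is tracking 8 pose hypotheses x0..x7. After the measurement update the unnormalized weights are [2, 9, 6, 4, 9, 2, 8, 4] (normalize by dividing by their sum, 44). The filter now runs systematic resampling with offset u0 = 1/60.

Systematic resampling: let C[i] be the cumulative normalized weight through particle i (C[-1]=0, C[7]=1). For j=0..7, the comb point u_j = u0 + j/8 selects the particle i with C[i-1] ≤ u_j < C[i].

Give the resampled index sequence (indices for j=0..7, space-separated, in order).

0 1 2 3 4 4 6 6

C = [1/22, 1/4, 17/44, 21/44, 15/22, 8/11, 10/11, 1]
j=0: u_0=1/60 ∈ [0, 1/22) → index 0
j=1: u_1=17/120 ∈ [1/22, 1/4) → index 1
j=2: u_2=4/15 ∈ [1/4, 17/44) → index 2
j=3: u_3=47/120 ∈ [17/44, 21/44) → index 3
j=4: u_4=31/60 ∈ [21/44, 15/22) → index 4
j=5: u_5=77/120 ∈ [21/44, 15/22) → index 4
j=6: u_6=23/30 ∈ [8/11, 10/11) → index 6
j=7: u_7=107/120 ∈ [8/11, 10/11) → index 6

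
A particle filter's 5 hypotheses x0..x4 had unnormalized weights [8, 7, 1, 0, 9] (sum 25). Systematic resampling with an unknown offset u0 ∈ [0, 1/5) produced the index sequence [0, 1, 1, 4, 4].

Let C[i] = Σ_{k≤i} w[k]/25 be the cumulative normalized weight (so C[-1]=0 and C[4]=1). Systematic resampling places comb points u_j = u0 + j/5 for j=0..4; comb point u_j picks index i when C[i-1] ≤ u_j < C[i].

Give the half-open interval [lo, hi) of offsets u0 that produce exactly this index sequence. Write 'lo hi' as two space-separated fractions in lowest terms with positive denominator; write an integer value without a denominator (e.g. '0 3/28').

3/25 1/5

C = [8/25, 3/5, 16/25, 16/25, 1]
j=0 picked index 0: u0 ∈ [0, 8/25)
j=1 picked index 1: u0 ∈ [3/25, 2/5)
j=2 picked index 1: u0 ∈ [-2/25, 1/5)
j=3 picked index 4: u0 ∈ [1/25, 2/5)
j=4 picked index 4: u0 ∈ [-4/25, 1/5)
intersection: [3/25, 1/5)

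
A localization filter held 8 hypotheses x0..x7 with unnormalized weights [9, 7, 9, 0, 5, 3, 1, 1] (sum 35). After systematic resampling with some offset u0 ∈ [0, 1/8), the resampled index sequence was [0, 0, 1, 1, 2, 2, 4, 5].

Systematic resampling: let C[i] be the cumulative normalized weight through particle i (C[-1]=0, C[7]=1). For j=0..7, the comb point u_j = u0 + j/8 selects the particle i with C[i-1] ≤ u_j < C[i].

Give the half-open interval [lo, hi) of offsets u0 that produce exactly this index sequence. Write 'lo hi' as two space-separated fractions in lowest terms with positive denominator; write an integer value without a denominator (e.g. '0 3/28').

C = [9/35, 16/35, 5/7, 5/7, 6/7, 33/35, 34/35, 1]
j=0 picked index 0: u0 ∈ [0, 9/35)
j=1 picked index 0: u0 ∈ [-1/8, 37/280)
j=2 picked index 1: u0 ∈ [1/140, 29/140)
j=3 picked index 1: u0 ∈ [-33/280, 23/280)
j=4 picked index 2: u0 ∈ [-3/70, 3/14)
j=5 picked index 2: u0 ∈ [-47/280, 5/56)
j=6 picked index 4: u0 ∈ [-1/28, 3/28)
j=7 picked index 5: u0 ∈ [-1/56, 19/280)
intersection: [1/140, 19/280)

1/140 19/280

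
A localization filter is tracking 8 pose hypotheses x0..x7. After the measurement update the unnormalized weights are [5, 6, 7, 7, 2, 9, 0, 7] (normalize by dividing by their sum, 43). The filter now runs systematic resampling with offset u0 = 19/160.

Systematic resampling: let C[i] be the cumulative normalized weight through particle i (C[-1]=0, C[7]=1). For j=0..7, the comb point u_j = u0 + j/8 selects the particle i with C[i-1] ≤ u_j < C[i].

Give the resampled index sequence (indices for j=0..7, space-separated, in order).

1 1 2 3 4 5 7 7

C = [5/43, 11/43, 18/43, 25/43, 27/43, 36/43, 36/43, 1]
j=0: u_0=19/160 ∈ [5/43, 11/43) → index 1
j=1: u_1=39/160 ∈ [5/43, 11/43) → index 1
j=2: u_2=59/160 ∈ [11/43, 18/43) → index 2
j=3: u_3=79/160 ∈ [18/43, 25/43) → index 3
j=4: u_4=99/160 ∈ [25/43, 27/43) → index 4
j=5: u_5=119/160 ∈ [27/43, 36/43) → index 5
j=6: u_6=139/160 ∈ [36/43, 1) → index 7
j=7: u_7=159/160 ∈ [36/43, 1) → index 7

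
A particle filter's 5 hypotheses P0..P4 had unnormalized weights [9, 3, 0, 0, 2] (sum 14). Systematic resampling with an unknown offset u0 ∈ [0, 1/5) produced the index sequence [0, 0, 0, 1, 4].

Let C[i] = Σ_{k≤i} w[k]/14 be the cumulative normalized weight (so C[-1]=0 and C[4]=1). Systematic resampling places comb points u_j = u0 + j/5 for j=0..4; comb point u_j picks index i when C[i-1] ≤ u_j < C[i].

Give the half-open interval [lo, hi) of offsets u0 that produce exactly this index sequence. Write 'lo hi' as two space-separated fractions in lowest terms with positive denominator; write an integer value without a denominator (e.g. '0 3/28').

C = [9/14, 6/7, 6/7, 6/7, 1]
j=0 picked index 0: u0 ∈ [0, 9/14)
j=1 picked index 0: u0 ∈ [-1/5, 31/70)
j=2 picked index 0: u0 ∈ [-2/5, 17/70)
j=3 picked index 1: u0 ∈ [3/70, 9/35)
j=4 picked index 4: u0 ∈ [2/35, 1/5)
intersection: [2/35, 1/5)

2/35 1/5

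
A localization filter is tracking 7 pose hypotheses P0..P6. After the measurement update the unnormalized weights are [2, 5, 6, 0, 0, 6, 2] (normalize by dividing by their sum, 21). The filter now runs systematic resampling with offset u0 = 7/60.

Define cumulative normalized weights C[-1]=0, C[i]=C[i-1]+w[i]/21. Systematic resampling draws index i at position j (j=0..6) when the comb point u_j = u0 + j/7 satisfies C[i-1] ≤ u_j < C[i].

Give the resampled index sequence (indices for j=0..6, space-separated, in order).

1 1 2 2 5 5 6

C = [2/21, 1/3, 13/21, 13/21, 13/21, 19/21, 1]
j=0: u_0=7/60 ∈ [2/21, 1/3) → index 1
j=1: u_1=109/420 ∈ [2/21, 1/3) → index 1
j=2: u_2=169/420 ∈ [1/3, 13/21) → index 2
j=3: u_3=229/420 ∈ [1/3, 13/21) → index 2
j=4: u_4=289/420 ∈ [13/21, 19/21) → index 5
j=5: u_5=349/420 ∈ [13/21, 19/21) → index 5
j=6: u_6=409/420 ∈ [19/21, 1) → index 6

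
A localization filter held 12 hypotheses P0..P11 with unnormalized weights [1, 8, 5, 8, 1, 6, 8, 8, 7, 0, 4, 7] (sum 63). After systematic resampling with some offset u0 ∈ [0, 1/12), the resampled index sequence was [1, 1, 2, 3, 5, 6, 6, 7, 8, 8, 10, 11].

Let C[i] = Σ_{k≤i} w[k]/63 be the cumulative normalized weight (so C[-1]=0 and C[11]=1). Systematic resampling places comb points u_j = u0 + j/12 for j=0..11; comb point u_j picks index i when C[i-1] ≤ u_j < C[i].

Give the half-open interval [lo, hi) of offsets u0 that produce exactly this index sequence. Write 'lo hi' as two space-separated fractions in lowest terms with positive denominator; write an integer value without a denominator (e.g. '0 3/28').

1/21 1/18

C = [1/63, 1/7, 2/9, 22/63, 23/63, 29/63, 37/63, 5/7, 52/63, 52/63, 8/9, 1]
j=0 picked index 1: u0 ∈ [1/63, 1/7)
j=1 picked index 1: u0 ∈ [-17/252, 5/84)
j=2 picked index 2: u0 ∈ [-1/42, 1/18)
j=3 picked index 3: u0 ∈ [-1/36, 25/252)
j=4 picked index 5: u0 ∈ [2/63, 8/63)
j=5 picked index 6: u0 ∈ [11/252, 43/252)
j=6 picked index 6: u0 ∈ [-5/126, 11/126)
j=7 picked index 7: u0 ∈ [1/252, 11/84)
j=8 picked index 8: u0 ∈ [1/21, 10/63)
j=9 picked index 8: u0 ∈ [-1/28, 19/252)
j=10 picked index 10: u0 ∈ [-1/126, 1/18)
j=11 picked index 11: u0 ∈ [-1/36, 1/12)
intersection: [1/21, 1/18)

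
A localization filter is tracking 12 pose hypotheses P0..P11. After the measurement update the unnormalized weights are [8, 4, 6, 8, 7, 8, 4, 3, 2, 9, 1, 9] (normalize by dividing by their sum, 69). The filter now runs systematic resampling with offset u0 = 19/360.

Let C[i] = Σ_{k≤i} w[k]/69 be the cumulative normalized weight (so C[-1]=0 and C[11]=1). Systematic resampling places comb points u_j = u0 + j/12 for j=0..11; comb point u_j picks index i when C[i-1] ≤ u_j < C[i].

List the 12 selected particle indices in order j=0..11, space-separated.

0 1 2 3 4 4 5 6 8 9 11 11

C = [8/69, 4/23, 6/23, 26/69, 11/23, 41/69, 15/23, 16/23, 50/69, 59/69, 20/23, 1]
j=0: u_0=19/360 ∈ [0, 8/69) → index 0
j=1: u_1=49/360 ∈ [8/69, 4/23) → index 1
j=2: u_2=79/360 ∈ [4/23, 6/23) → index 2
j=3: u_3=109/360 ∈ [6/23, 26/69) → index 3
j=4: u_4=139/360 ∈ [26/69, 11/23) → index 4
j=5: u_5=169/360 ∈ [26/69, 11/23) → index 4
j=6: u_6=199/360 ∈ [11/23, 41/69) → index 5
j=7: u_7=229/360 ∈ [41/69, 15/23) → index 6
j=8: u_8=259/360 ∈ [16/23, 50/69) → index 8
j=9: u_9=289/360 ∈ [50/69, 59/69) → index 9
j=10: u_10=319/360 ∈ [20/23, 1) → index 11
j=11: u_11=349/360 ∈ [20/23, 1) → index 11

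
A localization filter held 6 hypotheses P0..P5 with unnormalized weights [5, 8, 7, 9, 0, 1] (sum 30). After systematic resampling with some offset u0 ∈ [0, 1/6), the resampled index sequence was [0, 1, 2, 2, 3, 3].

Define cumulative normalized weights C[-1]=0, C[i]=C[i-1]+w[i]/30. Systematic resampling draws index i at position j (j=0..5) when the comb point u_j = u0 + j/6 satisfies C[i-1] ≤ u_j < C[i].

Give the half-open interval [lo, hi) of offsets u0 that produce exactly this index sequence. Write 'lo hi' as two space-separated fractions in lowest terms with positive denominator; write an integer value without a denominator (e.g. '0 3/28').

C = [1/6, 13/30, 2/3, 29/30, 29/30, 1]
j=0 picked index 0: u0 ∈ [0, 1/6)
j=1 picked index 1: u0 ∈ [0, 4/15)
j=2 picked index 2: u0 ∈ [1/10, 1/3)
j=3 picked index 2: u0 ∈ [-1/15, 1/6)
j=4 picked index 3: u0 ∈ [0, 3/10)
j=5 picked index 3: u0 ∈ [-1/6, 2/15)
intersection: [1/10, 2/15)

1/10 2/15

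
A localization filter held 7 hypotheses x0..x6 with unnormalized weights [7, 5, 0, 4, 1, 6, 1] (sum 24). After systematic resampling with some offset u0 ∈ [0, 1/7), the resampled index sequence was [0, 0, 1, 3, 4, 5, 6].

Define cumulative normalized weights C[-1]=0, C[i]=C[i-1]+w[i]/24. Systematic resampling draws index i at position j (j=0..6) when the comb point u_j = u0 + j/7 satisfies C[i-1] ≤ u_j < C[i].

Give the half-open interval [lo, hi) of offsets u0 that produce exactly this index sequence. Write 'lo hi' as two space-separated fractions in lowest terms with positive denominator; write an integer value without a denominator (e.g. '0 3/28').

17/168 23/168

C = [7/24, 1/2, 1/2, 2/3, 17/24, 23/24, 1]
j=0 picked index 0: u0 ∈ [0, 7/24)
j=1 picked index 0: u0 ∈ [-1/7, 25/168)
j=2 picked index 1: u0 ∈ [1/168, 3/14)
j=3 picked index 3: u0 ∈ [1/14, 5/21)
j=4 picked index 4: u0 ∈ [2/21, 23/168)
j=5 picked index 5: u0 ∈ [-1/168, 41/168)
j=6 picked index 6: u0 ∈ [17/168, 1/7)
intersection: [17/168, 23/168)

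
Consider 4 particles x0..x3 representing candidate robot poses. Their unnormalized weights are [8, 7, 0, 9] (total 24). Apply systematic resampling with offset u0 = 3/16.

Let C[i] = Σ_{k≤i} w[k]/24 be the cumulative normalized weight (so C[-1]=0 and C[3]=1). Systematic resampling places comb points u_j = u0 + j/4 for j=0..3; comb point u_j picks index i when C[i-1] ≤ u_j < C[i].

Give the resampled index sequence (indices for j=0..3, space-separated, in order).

C = [1/3, 5/8, 5/8, 1]
j=0: u_0=3/16 ∈ [0, 1/3) → index 0
j=1: u_1=7/16 ∈ [1/3, 5/8) → index 1
j=2: u_2=11/16 ∈ [5/8, 1) → index 3
j=3: u_3=15/16 ∈ [5/8, 1) → index 3

0 1 3 3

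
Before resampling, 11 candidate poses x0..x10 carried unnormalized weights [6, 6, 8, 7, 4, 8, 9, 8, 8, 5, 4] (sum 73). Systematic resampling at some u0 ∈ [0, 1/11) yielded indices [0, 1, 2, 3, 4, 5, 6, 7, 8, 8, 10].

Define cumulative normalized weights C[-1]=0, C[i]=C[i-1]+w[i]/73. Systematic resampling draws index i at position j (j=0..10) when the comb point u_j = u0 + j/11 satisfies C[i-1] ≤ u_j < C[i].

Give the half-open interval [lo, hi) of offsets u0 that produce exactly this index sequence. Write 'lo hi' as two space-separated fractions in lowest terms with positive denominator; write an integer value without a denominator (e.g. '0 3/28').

C = [6/73, 12/73, 20/73, 27/73, 31/73, 39/73, 48/73, 56/73, 64/73, 69/73, 1]
j=0 picked index 0: u0 ∈ [0, 6/73)
j=1 picked index 1: u0 ∈ [-7/803, 59/803)
j=2 picked index 2: u0 ∈ [-14/803, 74/803)
j=3 picked index 3: u0 ∈ [1/803, 78/803)
j=4 picked index 4: u0 ∈ [5/803, 49/803)
j=5 picked index 5: u0 ∈ [-24/803, 64/803)
j=6 picked index 6: u0 ∈ [-9/803, 90/803)
j=7 picked index 7: u0 ∈ [17/803, 105/803)
j=8 picked index 8: u0 ∈ [32/803, 120/803)
j=9 picked index 8: u0 ∈ [-41/803, 47/803)
j=10 picked index 10: u0 ∈ [29/803, 1/11)
intersection: [32/803, 47/803)

32/803 47/803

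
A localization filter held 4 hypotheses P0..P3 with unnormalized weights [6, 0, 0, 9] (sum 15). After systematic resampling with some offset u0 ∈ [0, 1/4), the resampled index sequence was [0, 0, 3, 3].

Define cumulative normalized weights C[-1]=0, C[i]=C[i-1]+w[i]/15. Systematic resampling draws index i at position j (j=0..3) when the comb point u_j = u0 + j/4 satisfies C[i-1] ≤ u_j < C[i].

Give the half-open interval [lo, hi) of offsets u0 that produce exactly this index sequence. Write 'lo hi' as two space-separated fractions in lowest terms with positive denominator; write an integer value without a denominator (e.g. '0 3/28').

C = [2/5, 2/5, 2/5, 1]
j=0 picked index 0: u0 ∈ [0, 2/5)
j=1 picked index 0: u0 ∈ [-1/4, 3/20)
j=2 picked index 3: u0 ∈ [-1/10, 1/2)
j=3 picked index 3: u0 ∈ [-7/20, 1/4)
intersection: [0, 3/20)

0 3/20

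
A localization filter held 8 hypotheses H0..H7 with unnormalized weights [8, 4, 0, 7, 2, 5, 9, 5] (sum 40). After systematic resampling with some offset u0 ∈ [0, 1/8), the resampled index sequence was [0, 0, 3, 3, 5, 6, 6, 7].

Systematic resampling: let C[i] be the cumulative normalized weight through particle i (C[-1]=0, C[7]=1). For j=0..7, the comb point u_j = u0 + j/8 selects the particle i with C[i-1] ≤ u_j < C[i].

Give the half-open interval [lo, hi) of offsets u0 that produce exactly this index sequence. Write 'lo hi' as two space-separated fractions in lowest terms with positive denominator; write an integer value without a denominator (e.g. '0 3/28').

C = [1/5, 3/10, 3/10, 19/40, 21/40, 13/20, 7/8, 1]
j=0 picked index 0: u0 ∈ [0, 1/5)
j=1 picked index 0: u0 ∈ [-1/8, 3/40)
j=2 picked index 3: u0 ∈ [1/20, 9/40)
j=3 picked index 3: u0 ∈ [-3/40, 1/10)
j=4 picked index 5: u0 ∈ [1/40, 3/20)
j=5 picked index 6: u0 ∈ [1/40, 1/4)
j=6 picked index 6: u0 ∈ [-1/10, 1/8)
j=7 picked index 7: u0 ∈ [0, 1/8)
intersection: [1/20, 3/40)

1/20 3/40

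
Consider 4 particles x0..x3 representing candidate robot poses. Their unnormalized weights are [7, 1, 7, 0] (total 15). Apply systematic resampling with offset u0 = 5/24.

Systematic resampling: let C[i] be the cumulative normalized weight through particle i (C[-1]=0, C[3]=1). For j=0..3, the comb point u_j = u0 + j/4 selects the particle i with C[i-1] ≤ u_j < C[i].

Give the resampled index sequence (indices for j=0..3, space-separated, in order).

0 0 2 2

C = [7/15, 8/15, 1, 1]
j=0: u_0=5/24 ∈ [0, 7/15) → index 0
j=1: u_1=11/24 ∈ [0, 7/15) → index 0
j=2: u_2=17/24 ∈ [8/15, 1) → index 2
j=3: u_3=23/24 ∈ [8/15, 1) → index 2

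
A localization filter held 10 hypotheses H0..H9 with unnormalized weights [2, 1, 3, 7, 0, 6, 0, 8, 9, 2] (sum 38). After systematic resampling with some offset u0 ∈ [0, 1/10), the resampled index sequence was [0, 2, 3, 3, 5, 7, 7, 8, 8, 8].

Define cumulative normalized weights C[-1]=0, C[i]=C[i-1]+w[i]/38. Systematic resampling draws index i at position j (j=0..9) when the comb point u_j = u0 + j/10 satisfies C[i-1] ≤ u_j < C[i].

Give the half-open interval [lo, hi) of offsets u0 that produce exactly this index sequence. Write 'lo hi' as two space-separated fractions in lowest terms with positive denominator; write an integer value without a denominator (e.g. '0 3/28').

C = [1/19, 3/38, 3/19, 13/38, 13/38, 1/2, 1/2, 27/38, 18/19, 1]
j=0 picked index 0: u0 ∈ [0, 1/19)
j=1 picked index 2: u0 ∈ [-2/95, 11/190)
j=2 picked index 3: u0 ∈ [-4/95, 27/190)
j=3 picked index 3: u0 ∈ [-27/190, 4/95)
j=4 picked index 5: u0 ∈ [-11/190, 1/10)
j=5 picked index 7: u0 ∈ [0, 4/19)
j=6 picked index 7: u0 ∈ [-1/10, 21/190)
j=7 picked index 8: u0 ∈ [1/95, 47/190)
j=8 picked index 8: u0 ∈ [-17/190, 14/95)
j=9 picked index 8: u0 ∈ [-18/95, 9/190)
intersection: [1/95, 4/95)

1/95 4/95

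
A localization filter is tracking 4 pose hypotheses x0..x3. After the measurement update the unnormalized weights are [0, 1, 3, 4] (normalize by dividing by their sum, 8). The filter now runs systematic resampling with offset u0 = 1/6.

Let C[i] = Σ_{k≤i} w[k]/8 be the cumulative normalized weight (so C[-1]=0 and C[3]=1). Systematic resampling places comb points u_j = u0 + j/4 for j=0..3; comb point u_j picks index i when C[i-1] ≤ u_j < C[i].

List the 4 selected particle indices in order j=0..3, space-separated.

2 2 3 3

C = [0, 1/8, 1/2, 1]
j=0: u_0=1/6 ∈ [1/8, 1/2) → index 2
j=1: u_1=5/12 ∈ [1/8, 1/2) → index 2
j=2: u_2=2/3 ∈ [1/2, 1) → index 3
j=3: u_3=11/12 ∈ [1/2, 1) → index 3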